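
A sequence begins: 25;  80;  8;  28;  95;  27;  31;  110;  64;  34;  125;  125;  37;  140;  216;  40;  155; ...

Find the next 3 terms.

343, 43, 170

Read the sequence 3 terms at a time; column i is its own pattern.
Track A is 25, 28, 31, 34, 37, 40, which is adding 3 each time.
Track B is 80, 95, 110, 125, 140, 155, which is arithmetic, step +15.
Track C is 8, 27, 64, 125, 216, which is perfect cubes starting at 2³.
The 18th slot belongs to track C; its 6th term is 343.
Position 19 falls in track A as its term 7, giving 43.
Position 20 falls in track B as its term 7, giving 170.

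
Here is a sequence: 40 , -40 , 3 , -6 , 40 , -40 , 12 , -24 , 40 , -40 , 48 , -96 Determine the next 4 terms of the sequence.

40, -40, 192, -384

Reading positions in blocks of 4 reveals the pattern AABB — 2 tracks woven together.
Subsequence A: 40, -40, 40, -40, 40, -40 (the oscillation 40·(−1)^(n+1)).
Subsequence B: 3, -6, 12, -24, 48, -96 (multiplying by -2 each time).
Position 13 → subsequence A, term 7 = 40.
Position 14 → subsequence A, term 8 = -40.
Term 15 comes from subsequence B (its 7th entry): 192.
Position 16 → subsequence B, term 8 = -384.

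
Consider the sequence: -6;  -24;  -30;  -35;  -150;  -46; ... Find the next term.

Split by position mod 2 into 2 tracks.
Stream A = -6, -30, -150: a geometric progression (common ratio 5).
Stream B = -24, -35, -46: arithmetic with common difference −11.
The 7th slot belongs to stream A; its 4th term is -750.

-750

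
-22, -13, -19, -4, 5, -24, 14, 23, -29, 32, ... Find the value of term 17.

The slot pattern repeats as AAB (period 3), so there are 2 interleaved tracks.
Track A: -22, -13, -4, 5, 14, 23, 32 (arithmetic, step +9).
Track B: -19, -24, -29 (arithmetic, step −5).
Position 17 → track A, term 12 = 77.

77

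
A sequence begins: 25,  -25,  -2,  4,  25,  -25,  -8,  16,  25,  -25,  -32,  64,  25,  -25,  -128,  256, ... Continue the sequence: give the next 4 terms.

Positions follow the repeating pattern AABB; grouping by letter gives 2 tracks.
Track A: 25, -25, 25, -25, 25, -25, 25, -25 — alternating ±25.
Track B: -2, 4, -8, 16, -32, 64, -128, 256 — geometric with ratio -2.
The 17th slot belongs to track A; its 9th term is 25.
The 18th slot belongs to track A; its 10th term is -25.
Position 19 falls in track B as its term 9, giving -512.
The 20th slot belongs to track B; its 10th term is 1024.

25, -25, -512, 1024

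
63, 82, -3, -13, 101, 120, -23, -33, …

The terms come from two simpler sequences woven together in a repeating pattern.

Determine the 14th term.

196

Reading positions in blocks of 4 reveals the pattern AABB — 2 tracks woven together.
Track A: 63, 82, 101, 120 (adding 19 each time).
Track B: -3, -13, -23, -33 (subtracting 10 each time).
Term 14 comes from track A (its 8th entry): 196.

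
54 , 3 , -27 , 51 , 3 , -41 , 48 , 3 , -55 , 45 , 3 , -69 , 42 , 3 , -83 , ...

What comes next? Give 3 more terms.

39, 3, -97

Read the sequence 3 terms at a time; column i is its own pattern.
Stream A: 54, 51, 48, 45, 42. Linear: a_n = 57 − 3·n.
Stream B: 3, 3, 3, 3, 3. Always 3.
Stream C: -27, -41, -55, -69, -83. Linear: a_n = -13 − 14·n.
Term 16 comes from stream A (its 6th entry): 39.
Term 17 comes from stream B (its 6th entry): 3.
Term 18 comes from stream C (its 6th entry): -97.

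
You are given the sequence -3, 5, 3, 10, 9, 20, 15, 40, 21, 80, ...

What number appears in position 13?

33

Odd-indexed and even-indexed terms follow separate rules.
Track A: -3, 3, 9, 15, 21 — linear: a_n = -9 + 6·n.
Track B: 5, 10, 20, 40, 80 — geometric, ×2 each step.
Term 13 comes from track A (its 7th entry): 33.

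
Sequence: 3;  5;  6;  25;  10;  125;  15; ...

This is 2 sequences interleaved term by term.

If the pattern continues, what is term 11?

Positions 1, 3, 5, … form one subsequence and positions 2, 4, 6, … form another.
Track A is 3, 6, 10, 15, which is triangular numbers n(n+1)/2 for n = 2, 3, ….
Track B is 5, 25, 125, which is successive powers of 5.
Term 11 comes from track A (its 6th entry): 28.

28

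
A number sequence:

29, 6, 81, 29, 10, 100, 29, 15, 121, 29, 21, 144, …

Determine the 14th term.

28

Split by position mod 3: positions 1, 4, 7, … form one track, and each other residue class forms its own.
Stream A is 29, 29, 29, 29, which is the constant sequence 29.
Stream B is 6, 10, 15, 21, which is triangular numbers n(n+1)/2 for n = 3, 4, ….
Stream C is 81, 100, 121, 144, which is perfect squares starting at 9².
Term 14 comes from stream B (its 5th entry): 28.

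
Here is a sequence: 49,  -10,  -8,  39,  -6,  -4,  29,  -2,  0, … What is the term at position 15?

8

Reading positions in blocks of 3 reveals the pattern ABB — 2 tracks woven together.
Track A: 49, 39, 29 — subtracting 10 each time.
Track B: -10, -8, -6, -4, -2, 0 — arithmetic with common difference +2.
Position 15 falls in track B as its term 10, giving 8.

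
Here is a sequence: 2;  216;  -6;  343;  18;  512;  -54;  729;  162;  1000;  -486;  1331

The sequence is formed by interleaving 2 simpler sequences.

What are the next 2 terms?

1458, 1728

Odd-indexed and even-indexed terms follow separate rules.
Subsequence A is 2, -6, 18, -54, 162, -486, which is geometric, ×-3 each step.
Subsequence B is 216, 343, 512, 729, 1000, 1331, which is perfect cubes starting at 6³.
Term 13 comes from subsequence A (its 7th entry): 1458.
Term 14 comes from subsequence B (its 7th entry): 1728.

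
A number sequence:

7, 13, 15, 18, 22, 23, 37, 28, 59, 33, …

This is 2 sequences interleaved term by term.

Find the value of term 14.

Split by position mod 2 into 2 tracks.
Track A: 7, 15, 22, 37, 59. A Fibonacci-like recurrence a_n = a_{n-1} + a_{n-2}.
Track B: 13, 18, 23, 28, 33. Arithmetic with common difference +5.
The 14th slot belongs to track B; its 7th term is 43.

43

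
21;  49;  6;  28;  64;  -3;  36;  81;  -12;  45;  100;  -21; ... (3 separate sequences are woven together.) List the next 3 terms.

The terms cycle through 3 interleaved subsequences.
Track A: 21, 28, 36, 45. Triangular numbers n(n+1)/2 for n = 6, 7, ….
Track B: 49, 64, 81, 100. The squares 7², 8², 9², ….
Track C: 6, -3, -12, -21. Arithmetic, step −9.
The 13th slot belongs to track A; its 5th term is 55.
Position 14 → track B, term 5 = 121.
Position 15 → track C, term 5 = -30.

55, 121, -30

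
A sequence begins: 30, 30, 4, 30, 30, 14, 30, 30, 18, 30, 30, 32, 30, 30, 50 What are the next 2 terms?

Reading positions in blocks of 3 reveals the pattern AAB — 2 tracks woven together.
Track A: 30, 30, 30, 30, 30, 30, 30, 30, 30, 30. Always 30.
Track B: 4, 14, 18, 32, 50. A Fibonacci-like recurrence a_n = a_{n-1} + a_{n-2}.
The 16th slot belongs to track A; its 11th term is 30.
The 17th slot belongs to track A; its 12th term is 30.

30, 30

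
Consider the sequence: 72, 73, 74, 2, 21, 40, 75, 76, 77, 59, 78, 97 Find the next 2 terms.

78, 79

Positions follow the repeating pattern AAABBB; grouping by letter gives 2 tracks.
Track A: 72, 73, 74, 75, 76, 77 (linear: a_n = 71 + n).
Track B: 2, 21, 40, 59, 78, 97 (arithmetic, step +19).
The 13th slot belongs to track A; its 7th term is 78.
Term 14 comes from track A (its 8th entry): 79.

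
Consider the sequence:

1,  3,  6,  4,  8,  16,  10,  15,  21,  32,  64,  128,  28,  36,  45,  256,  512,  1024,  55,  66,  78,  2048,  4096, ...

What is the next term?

8192

The slot pattern repeats as AAABBB (period 6), so there are 2 interleaved tracks.
Subsequence A is 1, 3, 6, 10, 15, 21, 28, 36, 45, 55, 66, 78, which is the triangular numbers T_1, T_2, ….
Subsequence B is 4, 8, 16, 32, 64, 128, 256, 512, 1024, 2048, 4096, which is powers 2^2, 2^3, 2^4, ….
Position 24 → subsequence B, term 12 = 8192.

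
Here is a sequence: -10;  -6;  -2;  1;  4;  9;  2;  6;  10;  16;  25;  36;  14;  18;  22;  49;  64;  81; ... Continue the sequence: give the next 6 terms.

26, 30, 34, 100, 121, 144

Positions follow the repeating pattern AAABBB; grouping by letter gives 2 tracks.
Track A = -10, -6, -2, 2, 6, 10, 14, 18, 22: adding 4 each time.
Track B = 1, 4, 9, 16, 25, 36, 49, 64, 81: perfect squares starting at 1².
The 19th slot belongs to track A; its 10th term is 26.
Term 20 comes from track A (its 11th entry): 30.
The 21st slot belongs to track A; its 12th term is 34.
Term 22 comes from track B (its 10th entry): 100.
The 23rd slot belongs to track B; its 11th term is 121.
Position 24 → track B, term 12 = 144.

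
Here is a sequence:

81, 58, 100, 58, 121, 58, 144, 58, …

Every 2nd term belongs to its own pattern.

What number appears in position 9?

169

The terms cycle through 2 interleaved subsequences.
Track A: 81, 100, 121, 144. Consecutive squares n² from n = 9.
Track B: 58, 58, 58, 58. Always 58.
Term 9 comes from track A (its 5th entry): 169.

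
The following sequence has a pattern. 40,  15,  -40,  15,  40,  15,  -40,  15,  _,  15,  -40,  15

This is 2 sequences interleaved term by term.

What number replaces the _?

Positions 1, 3, 5, … form one subsequence and positions 2, 4, 6, … form another.
Stream A = 40, -40, 40, -40, ?, -40: the oscillation 40·(−1)^(n+1).
Stream B = 15, 15, 15, 15, 15, 15: constant 15.
So the missing entry in stream A is 40.

40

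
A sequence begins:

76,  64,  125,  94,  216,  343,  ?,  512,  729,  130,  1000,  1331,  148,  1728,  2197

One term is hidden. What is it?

Positions follow the repeating pattern ABB; grouping by letter gives 2 tracks.
Track A: 76, 94, ?, 130, 148. Arithmetic, step +18.
Track B: 64, 125, 216, 343, 512, 729, 1000, 1331, 1728, 2197. Consecutive cubes n³ from n = 4.
Filling track A at index 3 by its rule yields 112.

112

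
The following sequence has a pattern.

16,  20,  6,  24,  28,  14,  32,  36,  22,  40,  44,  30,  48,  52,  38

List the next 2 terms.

Positions follow the repeating pattern AAB; grouping by letter gives 2 tracks.
Track A = 16, 20, 24, 28, 32, 36, 40, 44, 48, 52: arithmetic with common difference +4.
Track B = 6, 14, 22, 30, 38: adding 8 each time.
Position 16 falls in track A as its term 11, giving 56.
Position 17 → track A, term 12 = 60.

56, 60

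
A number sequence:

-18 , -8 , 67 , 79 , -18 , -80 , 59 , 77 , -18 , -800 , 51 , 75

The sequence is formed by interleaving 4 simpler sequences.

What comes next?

Split by position mod 4: positions 1, 5, 9, … form one track, and each other residue class forms its own.
Track A = -18, -18, -18: constant -18.
Track B = -8, -80, -800: multiplying by 10 each time.
Track C = 67, 59, 51: subtracting 8 each time.
Track D = 79, 77, 75: arithmetic with common difference −2.
Term 13 comes from track A (its 4th entry): -18.

-18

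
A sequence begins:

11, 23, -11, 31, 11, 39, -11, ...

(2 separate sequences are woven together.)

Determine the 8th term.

Taking every 2nd term gives 2 separate tracks.
Track A: 11, -11, 11, -11 (oscillating between 11 and -11).
Track B: 23, 31, 39 (arithmetic with common difference +8).
Position 8 → track B, term 4 = 47.

47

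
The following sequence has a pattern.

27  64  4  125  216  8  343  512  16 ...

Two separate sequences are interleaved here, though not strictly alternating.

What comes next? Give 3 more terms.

729, 1000, 32

Positions follow the repeating pattern AAB; grouping by letter gives 2 tracks.
Stream A: 27, 64, 125, 216, 343, 512. The cubes 3³, 4³, 5³, ….
Stream B: 4, 8, 16. Successive powers of 2.
Term 10 comes from stream A (its 7th entry): 729.
Term 11 comes from stream A (its 8th entry): 1000.
The 12th slot belongs to stream B; its 4th term is 32.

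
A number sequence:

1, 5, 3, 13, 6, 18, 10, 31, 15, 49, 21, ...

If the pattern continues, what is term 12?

The terms cycle through 2 interleaved subsequences.
Track A = 1, 3, 6, 10, 15, 21: triangular numbers starting at T_1.
Track B = 5, 13, 18, 31, 49: each term equals the sum of the previous two.
Term 12 comes from track B (its 6th entry): 80.

80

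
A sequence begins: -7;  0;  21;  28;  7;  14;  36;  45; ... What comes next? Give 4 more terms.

Reading positions in blocks of 4 reveals the pattern AABB — 2 tracks woven together.
Track A: -7, 0, 7, 14 — arithmetic, step +7.
Track B: 21, 28, 36, 45 — the triangular numbers T_6, T_7, ….
Position 9 falls in track A as its term 5, giving 21.
The 10th slot belongs to track A; its 6th term is 28.
Position 11 falls in track B as its term 5, giving 55.
Position 12 → track B, term 6 = 66.

21, 28, 55, 66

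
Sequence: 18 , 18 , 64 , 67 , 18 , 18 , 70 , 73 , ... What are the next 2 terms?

Reading positions in blocks of 4 reveals the pattern AABB — 2 tracks woven together.
Subsequence A is 18, 18, 18, 18, which is always 18.
Subsequence B is 64, 67, 70, 73, which is arithmetic with common difference +3.
The 9th slot belongs to subsequence A; its 5th term is 18.
Position 10 → subsequence A, term 6 = 18.

18, 18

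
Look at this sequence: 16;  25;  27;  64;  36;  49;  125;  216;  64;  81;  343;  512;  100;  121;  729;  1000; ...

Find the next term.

144

Reading positions in blocks of 4 reveals the pattern AABB — 2 tracks woven together.
Track A = 16, 25, 36, 49, 64, 81, 100, 121: the squares 4², 5², 6², ….
Track B = 27, 64, 125, 216, 343, 512, 729, 1000: the cubes 3³, 4³, 5³, ….
Position 17 → track A, term 9 = 144.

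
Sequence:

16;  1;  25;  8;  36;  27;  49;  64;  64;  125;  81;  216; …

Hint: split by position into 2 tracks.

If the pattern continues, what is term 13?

Positions 1, 3, 5, … form one subsequence and positions 2, 4, 6, … form another.
Subsequence A = 16, 25, 36, 49, 64, 81: consecutive squares n² from n = 4.
Subsequence B = 1, 8, 27, 64, 125, 216: perfect cubes starting at 1³.
Position 13 → subsequence A, term 7 = 100.

100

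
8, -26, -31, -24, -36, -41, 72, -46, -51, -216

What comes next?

The slot pattern repeats as ABB (period 3), so there are 2 interleaved tracks.
Track A is 8, -24, 72, -216, which is geometric with ratio -3.
Track B is -26, -31, -36, -41, -46, -51, which is arithmetic, step −5.
Term 11 comes from track B (its 7th entry): -56.

-56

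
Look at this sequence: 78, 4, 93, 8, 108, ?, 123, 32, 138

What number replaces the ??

Positions 1, 3, 5, … form one subsequence and positions 2, 4, 6, … form another.
Track A: 78, 93, 108, 123, 138. Arithmetic, step +15.
Track B: 4, 8, ?, 32. Powers of 2.
The gap is track B's term 3; the rule gives 16.

16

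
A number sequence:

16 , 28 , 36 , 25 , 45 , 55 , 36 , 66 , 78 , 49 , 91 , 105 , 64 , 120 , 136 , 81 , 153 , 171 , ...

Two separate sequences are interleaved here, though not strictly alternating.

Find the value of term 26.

276

Positions follow the repeating pattern ABB; grouping by letter gives 2 tracks.
Track A: 16, 25, 36, 49, 64, 81 — the squares 4², 5², 6², ….
Track B: 28, 36, 45, 55, 66, 78, 91, 105, 120, 136, 153, 171 — triangular numbers starting at T_7.
Position 26 falls in track B as its term 17, giving 276.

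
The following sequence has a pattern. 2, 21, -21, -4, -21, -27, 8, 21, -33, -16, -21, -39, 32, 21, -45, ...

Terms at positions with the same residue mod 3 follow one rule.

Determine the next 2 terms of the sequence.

Taking every 3rd term gives 3 separate tracks.
Track A: 2, -4, 8, -16, 32. A geometric progression (common ratio -2).
Track B: 21, -21, 21, -21, 21. The oscillation 21·(−1)^(n+1).
Track C: -21, -27, -33, -39, -45. Arithmetic with common difference −6.
Position 16 falls in track A as its term 6, giving -64.
Position 17 → track B, term 6 = -21.

-64, -21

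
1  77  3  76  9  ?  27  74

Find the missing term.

75

The terms cycle through 2 interleaved subsequences.
Stream A: 1, 3, 9, 27. Powers 3^0, 3^1, 3^2, ….
Stream B: 77, 76, ?, 74. Subtracting 1 each time.
Filling stream B at index 3 by its rule yields 75.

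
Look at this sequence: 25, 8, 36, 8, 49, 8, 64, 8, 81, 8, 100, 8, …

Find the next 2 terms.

121, 8

The terms cycle through 2 interleaved subsequences.
Stream A = 25, 36, 49, 64, 81, 100: the squares 5², 6², 7², ….
Stream B = 8, 8, 8, 8, 8, 8: always 8.
Term 13 comes from stream A (its 7th entry): 121.
Position 14 falls in stream B as its term 7, giving 8.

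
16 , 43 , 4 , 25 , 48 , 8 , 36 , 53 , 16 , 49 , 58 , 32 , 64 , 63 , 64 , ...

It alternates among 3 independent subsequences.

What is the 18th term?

128

Taking every 3rd term gives 3 separate tracks.
Stream A is 16, 25, 36, 49, 64, which is perfect squares starting at 4².
Stream B is 43, 48, 53, 58, 63, which is linear: a_n = 38 + 5·n.
Stream C is 4, 8, 16, 32, 64, which is successive powers of 2.
Position 18 falls in stream C as its term 6, giving 128.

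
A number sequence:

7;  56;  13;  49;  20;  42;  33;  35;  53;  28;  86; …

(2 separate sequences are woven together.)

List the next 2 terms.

21, 139

The terms cycle through 2 interleaved subsequences.
Stream A: 7, 13, 20, 33, 53, 86 (each term equals the sum of the previous two).
Stream B: 56, 49, 42, 35, 28 (linear: a_n = 63 − 7·n).
The 12th slot belongs to stream B; its 6th term is 21.
Term 13 comes from stream A (its 7th entry): 139.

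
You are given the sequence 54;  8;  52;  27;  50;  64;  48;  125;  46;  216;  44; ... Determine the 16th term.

Positions 1, 3, 5, … form one subsequence and positions 2, 4, 6, … form another.
Track A is 54, 52, 50, 48, 46, 44, which is linear: a_n = 56 − 2·n.
Track B is 8, 27, 64, 125, 216, which is perfect cubes starting at 2³.
Term 16 comes from track B (its 8th entry): 729.

729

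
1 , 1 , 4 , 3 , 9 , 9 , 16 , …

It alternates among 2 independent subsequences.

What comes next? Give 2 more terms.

27, 25

Taking every 2nd term gives 2 separate tracks.
Track A: 1, 4, 9, 16 (the squares 1², 2², 3², …).
Track B: 1, 3, 9 (powers of 3).
The 8th slot belongs to track B; its 4th term is 27.
The 9th slot belongs to track A; its 5th term is 25.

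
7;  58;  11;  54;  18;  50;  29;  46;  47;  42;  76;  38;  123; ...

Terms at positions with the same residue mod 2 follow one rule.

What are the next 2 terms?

34, 199

Odd-indexed and even-indexed terms follow separate rules.
Subsequence A = 7, 11, 18, 29, 47, 76, 123: a Fibonacci-like recurrence a_n = a_{n-1} + a_{n-2}.
Subsequence B = 58, 54, 50, 46, 42, 38: arithmetic with common difference −4.
Position 14 → subsequence B, term 7 = 34.
Term 15 comes from subsequence A (its 8th entry): 199.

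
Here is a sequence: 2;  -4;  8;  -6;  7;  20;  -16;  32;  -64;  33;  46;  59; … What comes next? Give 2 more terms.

128, -256

The slot pattern repeats as AAABBB (period 6), so there are 2 interleaved tracks.
Stream A is 2, -4, 8, -16, 32, -64, which is geometric, ×-2 each step.
Stream B is -6, 7, 20, 33, 46, 59, which is arithmetic with common difference +13.
Term 13 comes from stream A (its 7th entry): 128.
Term 14 comes from stream A (its 8th entry): -256.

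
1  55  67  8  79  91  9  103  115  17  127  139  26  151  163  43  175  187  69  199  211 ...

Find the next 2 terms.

112, 223

The slot pattern repeats as ABB (period 3), so there are 2 interleaved tracks.
Track A is 1, 8, 9, 17, 26, 43, 69, which is each term equals the sum of the previous two.
Track B is 55, 67, 79, 91, 103, 115, 127, 139, 151, 163, 175, 187, 199, 211, which is arithmetic with common difference +12.
Term 22 comes from track A (its 8th entry): 112.
Term 23 comes from track B (its 15th entry): 223.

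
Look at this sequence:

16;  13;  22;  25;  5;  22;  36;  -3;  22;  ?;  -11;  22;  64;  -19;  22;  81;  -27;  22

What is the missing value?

49

Taking every 3rd term gives 3 separate tracks.
Stream A = 16, 25, 36, ?, 64, 81: perfect squares starting at 4².
Stream B = 13, 5, -3, -11, -19, -27: arithmetic, step −8.
Stream C = 22, 22, 22, 22, 22, 22: the constant sequence 22.
The gap is stream A's term 4; the rule gives 49.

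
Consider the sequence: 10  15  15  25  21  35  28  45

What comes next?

36

The terms cycle through 2 interleaved subsequences.
Track A: 10, 15, 21, 28 (triangular numbers starting at T_4).
Track B: 15, 25, 35, 45 (adding 10 each time).
Position 9 falls in track A as its term 5, giving 36.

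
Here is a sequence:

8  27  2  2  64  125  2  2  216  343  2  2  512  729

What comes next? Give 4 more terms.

The slot pattern repeats as AABB (period 4), so there are 2 interleaved tracks.
Track A = 8, 27, 64, 125, 216, 343, 512, 729: the cubes 2³, 3³, 4³, ….
Track B = 2, 2, 2, 2, 2, 2: always 2.
Term 15 comes from track B (its 7th entry): 2.
Position 16 → track B, term 8 = 2.
Position 17 falls in track A as its term 9, giving 1000.
Term 18 comes from track A (its 10th entry): 1331.

2, 2, 1000, 1331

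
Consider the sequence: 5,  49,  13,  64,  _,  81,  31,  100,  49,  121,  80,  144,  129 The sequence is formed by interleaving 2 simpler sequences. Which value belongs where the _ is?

18

The terms cycle through 2 interleaved subsequences.
Track A is 5, 13, ?, 31, 49, 80, 129, which is Fibonacci-style (each term is the sum of the two before it).
Track B is 49, 64, 81, 100, 121, 144, which is consecutive squares n² from n = 7.
The gap is track A's term 3; the rule gives 18.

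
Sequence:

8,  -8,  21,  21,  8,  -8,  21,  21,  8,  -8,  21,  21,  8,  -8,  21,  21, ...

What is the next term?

The slot pattern repeats as AABB (period 4), so there are 2 interleaved tracks.
Subsequence A is 8, -8, 8, -8, 8, -8, 8, -8, which is the oscillation 8·(−1)^(n+1).
Subsequence B is 21, 21, 21, 21, 21, 21, 21, 21, which is constant 21.
Term 17 comes from subsequence A (its 9th entry): 8.

8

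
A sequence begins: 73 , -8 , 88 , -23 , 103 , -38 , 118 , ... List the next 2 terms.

Taking every 2nd term gives 2 separate tracks.
Stream A: 73, 88, 103, 118. Linear: a_n = 58 + 15·n.
Stream B: -8, -23, -38. Subtracting 15 each time.
The 8th slot belongs to stream B; its 4th term is -53.
The 9th slot belongs to stream A; its 5th term is 133.

-53, 133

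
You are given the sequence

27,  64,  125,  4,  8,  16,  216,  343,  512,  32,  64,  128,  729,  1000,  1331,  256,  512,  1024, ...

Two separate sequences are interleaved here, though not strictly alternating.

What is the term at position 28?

16384

Positions follow the repeating pattern AAABBB; grouping by letter gives 2 tracks.
Stream A: 27, 64, 125, 216, 343, 512, 729, 1000, 1331 (the cubes 3³, 4³, 5³, …).
Stream B: 4, 8, 16, 32, 64, 128, 256, 512, 1024 (successive powers of 2).
Position 28 falls in stream B as its term 13, giving 16384.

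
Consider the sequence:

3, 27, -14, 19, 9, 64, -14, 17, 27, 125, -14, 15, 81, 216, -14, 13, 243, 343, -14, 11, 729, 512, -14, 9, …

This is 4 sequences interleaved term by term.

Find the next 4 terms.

2187, 729, -14, 7

Split by position mod 4: positions 1, 5, 9, … form one track, and each other residue class forms its own.
Track A = 3, 9, 27, 81, 243, 729: successive powers of 3.
Track B = 27, 64, 125, 216, 343, 512: the cubes 3³, 4³, 5³, ….
Track C = -14, -14, -14, -14, -14, -14: the constant sequence -14.
Track D = 19, 17, 15, 13, 11, 9: linear: a_n = 21 − 2·n.
Position 25 falls in track A as its term 7, giving 2187.
The 26th slot belongs to track B; its 7th term is 729.
Position 27 → track C, term 7 = -14.
Term 28 comes from track D (its 7th entry): 7.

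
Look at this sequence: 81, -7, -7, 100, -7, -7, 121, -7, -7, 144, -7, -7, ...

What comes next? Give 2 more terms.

Positions follow the repeating pattern ABB; grouping by letter gives 2 tracks.
Track A = 81, 100, 121, 144: the squares 9², 10², 11², ….
Track B = -7, -7, -7, -7, -7, -7, -7, -7: the constant sequence -7.
The 13th slot belongs to track A; its 5th term is 169.
The 14th slot belongs to track B; its 9th term is -7.

169, -7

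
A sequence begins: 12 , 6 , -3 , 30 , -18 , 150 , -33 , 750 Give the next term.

Positions 1, 3, 5, … form one subsequence and positions 2, 4, 6, … form another.
Subsequence A: 12, -3, -18, -33. Subtracting 15 each time.
Subsequence B: 6, 30, 150, 750. Geometric, ×5 each step.
The 9th slot belongs to subsequence A; its 5th term is -48.

-48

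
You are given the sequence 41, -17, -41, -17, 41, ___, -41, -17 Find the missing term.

-17

The terms cycle through 2 interleaved subsequences.
Track A is 41, -41, 41, -41, which is the oscillation 41·(−1)^(n+1).
Track B is -17, -17, ?, -17, which is the constant sequence -17.
The gap is track B's term 3; the rule gives -17.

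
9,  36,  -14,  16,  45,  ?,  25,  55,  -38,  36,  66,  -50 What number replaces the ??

-26

Split by position mod 3 into 3 tracks.
Subsequence A = 9, 16, 25, 36: perfect squares starting at 3².
Subsequence B = 36, 45, 55, 66: triangular numbers starting at T_8.
Subsequence C = -14, ?, -38, -50: linear: a_n = -2 − 12·n.
Subsequence C's pattern makes the blank -26.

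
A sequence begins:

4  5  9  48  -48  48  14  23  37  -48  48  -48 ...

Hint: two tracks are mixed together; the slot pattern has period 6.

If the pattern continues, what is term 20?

The slot pattern repeats as AAABBB (period 6), so there are 2 interleaved tracks.
Stream A = 4, 5, 9, 14, 23, 37: each term equals the sum of the previous two.
Stream B = 48, -48, 48, -48, 48, -48: oscillating between 48 and -48.
Position 20 falls in stream A as its term 11, giving 411.

411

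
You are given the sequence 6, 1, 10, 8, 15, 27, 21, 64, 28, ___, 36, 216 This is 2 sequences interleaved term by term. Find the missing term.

125

Split by position mod 2 into 2 tracks.
Stream A: 6, 10, 15, 21, 28, 36 — triangular numbers starting at T_3.
Stream B: 1, 8, 27, 64, ?, 216 — the cubes 1³, 2³, 3³, ….
The gap is stream B's term 5; the rule gives 125.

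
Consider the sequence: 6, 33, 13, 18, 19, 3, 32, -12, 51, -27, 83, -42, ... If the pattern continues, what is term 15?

Positions 1, 3, 5, … form one subsequence and positions 2, 4, 6, … form another.
Track A is 6, 13, 19, 32, 51, 83, which is Fibonacci-style (each term is the sum of the two before it).
Track B is 33, 18, 3, -12, -27, -42, which is linear: a_n = 48 − 15·n.
Position 15 falls in track A as its term 8, giving 217.

217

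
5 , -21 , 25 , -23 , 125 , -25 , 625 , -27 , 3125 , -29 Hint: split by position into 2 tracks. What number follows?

15625

Split by position mod 2 into 2 tracks.
Track A is 5, 25, 125, 625, 3125, which is powers 5^1, 5^2, 5^3, ….
Track B is -21, -23, -25, -27, -29, which is arithmetic with common difference −2.
Position 11 → track A, term 6 = 15625.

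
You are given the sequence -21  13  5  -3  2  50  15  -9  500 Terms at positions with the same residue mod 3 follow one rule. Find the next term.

Split by position mod 3 into 3 tracks.
Stream A = -21, -3, 15: adding 18 each time.
Stream B = 13, 2, -9: linear: a_n = 24 − 11·n.
Stream C = 5, 50, 500: geometric, ×10 each step.
Position 10 → stream A, term 4 = 33.

33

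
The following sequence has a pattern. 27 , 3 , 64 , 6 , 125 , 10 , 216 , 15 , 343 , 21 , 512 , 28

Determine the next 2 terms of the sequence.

The terms cycle through 2 interleaved subsequences.
Track A: 27, 64, 125, 216, 343, 512 — consecutive cubes n³ from n = 3.
Track B: 3, 6, 10, 15, 21, 28 — triangular numbers starting at T_2.
The 13th slot belongs to track A; its 7th term is 729.
Term 14 comes from track B (its 7th entry): 36.

729, 36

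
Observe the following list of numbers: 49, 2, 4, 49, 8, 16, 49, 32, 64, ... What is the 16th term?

49

Positions follow the repeating pattern ABB; grouping by letter gives 2 tracks.
Track A: 49, 49, 49 (constant 49).
Track B: 2, 4, 8, 16, 32, 64 (successive powers of 2).
Position 16 → track A, term 6 = 49.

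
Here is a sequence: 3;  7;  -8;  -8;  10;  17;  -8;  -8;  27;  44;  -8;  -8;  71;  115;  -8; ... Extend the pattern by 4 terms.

Reading positions in blocks of 4 reveals the pattern AABB — 2 tracks woven together.
Track A: 3, 7, 10, 17, 27, 44, 71, 115 — a Fibonacci-like recurrence a_n = a_{n-1} + a_{n-2}.
Track B: -8, -8, -8, -8, -8, -8, -8 — always -8.
Term 16 comes from track B (its 8th entry): -8.
Position 17 falls in track A as its term 9, giving 186.
Position 18 → track A, term 10 = 301.
The 19th slot belongs to track B; its 9th term is -8.

-8, 186, 301, -8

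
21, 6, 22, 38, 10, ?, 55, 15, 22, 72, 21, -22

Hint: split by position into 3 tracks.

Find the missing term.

The terms cycle through 3 interleaved subsequences.
Track A is 21, 38, 55, 72, which is adding 17 each time.
Track B is 6, 10, 15, 21, which is triangular numbers n(n+1)/2 for n = 3, 4, ….
Track C is 22, ?, 22, -22, which is oscillating between 22 and -22.
Filling track C at index 2 by its rule yields -22.

-22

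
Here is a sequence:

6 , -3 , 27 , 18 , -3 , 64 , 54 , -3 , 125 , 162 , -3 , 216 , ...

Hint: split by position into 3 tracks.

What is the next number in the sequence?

Read the sequence 3 terms at a time; column i is its own pattern.
Subsequence A: 6, 18, 54, 162 — geometric with ratio 3.
Subsequence B: -3, -3, -3, -3 — always -3.
Subsequence C: 27, 64, 125, 216 — perfect cubes starting at 3³.
The 13th slot belongs to subsequence A; its 5th term is 486.

486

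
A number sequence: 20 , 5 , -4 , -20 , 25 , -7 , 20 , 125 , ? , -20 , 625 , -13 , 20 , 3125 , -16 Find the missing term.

-10

Taking every 3rd term gives 3 separate tracks.
Track A: 20, -20, 20, -20, 20 (alternating ±20).
Track B: 5, 25, 125, 625, 3125 (successive powers of 5).
Track C: -4, -7, ?, -13, -16 (subtracting 3 each time).
Filling track C at index 3 by its rule yields -10.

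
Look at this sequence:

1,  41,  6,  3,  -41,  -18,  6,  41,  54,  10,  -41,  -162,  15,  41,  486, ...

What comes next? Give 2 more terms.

Split by position mod 3 into 3 tracks.
Track A: 1, 3, 6, 10, 15 (triangular numbers n(n+1)/2 for n = 1, 2, …).
Track B: 41, -41, 41, -41, 41 (alternating ±41).
Track C: 6, -18, 54, -162, 486 (multiplying by -3 each time).
The 16th slot belongs to track A; its 6th term is 21.
The 17th slot belongs to track B; its 6th term is -41.

21, -41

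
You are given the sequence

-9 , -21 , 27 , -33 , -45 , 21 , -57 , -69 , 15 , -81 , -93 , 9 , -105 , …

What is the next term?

-117

Reading positions in blocks of 3 reveals the pattern AAB — 2 tracks woven together.
Stream A: -9, -21, -33, -45, -57, -69, -81, -93, -105 — subtracting 12 each time.
Stream B: 27, 21, 15, 9 — subtracting 6 each time.
Term 14 comes from stream A (its 10th entry): -117.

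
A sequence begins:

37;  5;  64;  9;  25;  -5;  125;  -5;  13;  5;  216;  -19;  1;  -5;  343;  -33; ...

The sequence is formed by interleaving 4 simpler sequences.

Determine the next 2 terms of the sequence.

-11, 5

Taking every 4th term gives 4 separate tracks.
Subsequence A is 37, 25, 13, 1, which is arithmetic with common difference −12.
Subsequence B is 5, -5, 5, -5, which is oscillating between 5 and -5.
Subsequence C is 64, 125, 216, 343, which is the cubes 4³, 5³, 6³, ….
Subsequence D is 9, -5, -19, -33, which is linear: a_n = 23 − 14·n.
The 17th slot belongs to subsequence A; its 5th term is -11.
Term 18 comes from subsequence B (its 5th entry): 5.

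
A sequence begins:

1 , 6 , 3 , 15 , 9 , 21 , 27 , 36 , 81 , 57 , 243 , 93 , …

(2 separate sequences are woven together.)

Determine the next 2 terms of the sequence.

729, 150

Odd-indexed and even-indexed terms follow separate rules.
Stream A = 1, 3, 9, 27, 81, 243: powers of 3.
Stream B = 6, 15, 21, 36, 57, 93: a Fibonacci-like recurrence a_n = a_{n-1} + a_{n-2}.
Term 13 comes from stream A (its 7th entry): 729.
Term 14 comes from stream B (its 7th entry): 150.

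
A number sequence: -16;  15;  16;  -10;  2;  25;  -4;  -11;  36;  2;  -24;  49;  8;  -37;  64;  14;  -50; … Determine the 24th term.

121

Split by position mod 3: positions 1, 4, 7, … form one track, and each other residue class forms its own.
Stream A: -16, -10, -4, 2, 8, 14. Adding 6 each time.
Stream B: 15, 2, -11, -24, -37, -50. Arithmetic, step −13.
Stream C: 16, 25, 36, 49, 64. Perfect squares starting at 4².
The 24th slot belongs to stream C; its 8th term is 121.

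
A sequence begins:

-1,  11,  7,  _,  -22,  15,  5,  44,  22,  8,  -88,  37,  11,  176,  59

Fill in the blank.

The terms cycle through 3 interleaved subsequences.
Subsequence A: -1, ?, 5, 8, 11 — arithmetic, step +3.
Subsequence B: 11, -22, 44, -88, 176 — geometric, ×-2 each step.
Subsequence C: 7, 15, 22, 37, 59 — Fibonacci-style (each term is the sum of the two before it).
Filling subsequence A at index 2 by its rule yields 2.

2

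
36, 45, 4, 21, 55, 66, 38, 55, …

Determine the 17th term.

Positions follow the repeating pattern AABB; grouping by letter gives 2 tracks.
Subsequence A = 36, 45, 55, 66: triangular numbers starting at T_8.
Subsequence B = 4, 21, 38, 55: arithmetic with common difference +17.
Position 17 → subsequence A, term 9 = 136.

136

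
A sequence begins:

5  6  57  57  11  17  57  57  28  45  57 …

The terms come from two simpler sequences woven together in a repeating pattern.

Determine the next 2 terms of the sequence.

Reading positions in blocks of 4 reveals the pattern AABB — 2 tracks woven together.
Track A: 5, 6, 11, 17, 28, 45 — each term equals the sum of the previous two.
Track B: 57, 57, 57, 57, 57 — always 57.
Term 12 comes from track B (its 6th entry): 57.
Term 13 comes from track A (its 7th entry): 73.

57, 73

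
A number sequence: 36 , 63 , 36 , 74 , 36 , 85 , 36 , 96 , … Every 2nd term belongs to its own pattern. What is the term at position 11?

36

The terms cycle through 2 interleaved subsequences.
Track A: 36, 36, 36, 36. Constant 36.
Track B: 63, 74, 85, 96. Arithmetic, step +11.
Position 11 → track A, term 6 = 36.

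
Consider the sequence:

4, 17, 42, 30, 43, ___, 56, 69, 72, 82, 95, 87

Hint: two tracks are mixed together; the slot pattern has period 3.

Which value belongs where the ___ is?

57

Positions follow the repeating pattern AAB; grouping by letter gives 2 tracks.
Stream A: 4, 17, 30, 43, 56, 69, 82, 95. Linear: a_n = -9 + 13·n.
Stream B: 42, ?, 72, 87. Adding 15 each time.
Stream B's pattern makes the blank 57.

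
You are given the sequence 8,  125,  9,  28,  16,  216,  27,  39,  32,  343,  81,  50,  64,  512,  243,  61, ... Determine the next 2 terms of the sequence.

Taking every 4th term gives 4 separate tracks.
Stream A = 8, 16, 32, 64: multiplying by 2 each time.
Stream B = 125, 216, 343, 512: perfect cubes starting at 5³.
Stream C = 9, 27, 81, 243: powers of 3.
Stream D = 28, 39, 50, 61: arithmetic with common difference +11.
Position 17 falls in stream A as its term 5, giving 128.
Position 18 → stream B, term 5 = 729.

128, 729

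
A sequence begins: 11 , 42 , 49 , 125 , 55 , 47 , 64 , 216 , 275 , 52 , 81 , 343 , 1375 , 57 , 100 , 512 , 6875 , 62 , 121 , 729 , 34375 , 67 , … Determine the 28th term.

1331

Read the sequence 4 terms at a time; column i is its own pattern.
Subsequence A is 11, 55, 275, 1375, 6875, 34375, which is a geometric progression (common ratio 5).
Subsequence B is 42, 47, 52, 57, 62, 67, which is arithmetic with common difference +5.
Subsequence C is 49, 64, 81, 100, 121, which is perfect squares starting at 7².
Subsequence D is 125, 216, 343, 512, 729, which is consecutive cubes n³ from n = 5.
The 28th slot belongs to subsequence D; its 7th term is 1331.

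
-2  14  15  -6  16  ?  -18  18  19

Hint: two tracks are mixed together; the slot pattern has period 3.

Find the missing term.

Reading positions in blocks of 3 reveals the pattern ABB — 2 tracks woven together.
Stream A: -2, -6, -18 — a geometric progression (common ratio 3).
Stream B: 14, 15, 16, ?, 18, 19 — adding 1 each time.
So the missing entry in stream B is 17.

17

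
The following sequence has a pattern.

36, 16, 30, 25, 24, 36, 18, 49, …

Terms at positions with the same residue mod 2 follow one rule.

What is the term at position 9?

12

Odd-indexed and even-indexed terms follow separate rules.
Stream A = 36, 30, 24, 18: linear: a_n = 42 − 6·n.
Stream B = 16, 25, 36, 49: perfect squares starting at 4².
The 9th slot belongs to stream A; its 5th term is 12.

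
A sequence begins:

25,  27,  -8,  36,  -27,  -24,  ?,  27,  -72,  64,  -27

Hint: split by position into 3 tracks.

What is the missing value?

49

Read the sequence 3 terms at a time; column i is its own pattern.
Subsequence A: 25, 36, ?, 64 — perfect squares starting at 5².
Subsequence B: 27, -27, 27, -27 — oscillating between 27 and -27.
Subsequence C: -8, -24, -72 — a geometric progression (common ratio 3).
Subsequence A's pattern makes the blank 49.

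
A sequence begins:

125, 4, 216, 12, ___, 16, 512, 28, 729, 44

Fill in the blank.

Split by position mod 2 into 2 tracks.
Track A: 125, 216, ?, 512, 729 — the cubes 5³, 6³, 7³, ….
Track B: 4, 12, 16, 28, 44 — Fibonacci-style (each term is the sum of the two before it).
The gap is track A's term 3; the rule gives 343.

343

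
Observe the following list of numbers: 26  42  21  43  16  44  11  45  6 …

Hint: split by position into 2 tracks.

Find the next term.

Split by position mod 2 into 2 tracks.
Stream A: 26, 21, 16, 11, 6 (linear: a_n = 31 − 5·n).
Stream B: 42, 43, 44, 45 (linear: a_n = 41 + n).
Position 10 → stream B, term 5 = 46.

46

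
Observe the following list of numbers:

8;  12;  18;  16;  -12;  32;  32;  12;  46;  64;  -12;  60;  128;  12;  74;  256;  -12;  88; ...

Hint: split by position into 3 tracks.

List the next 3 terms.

Split by position mod 3: positions 1, 4, 7, … form one track, and each other residue class forms its own.
Track A: 8, 16, 32, 64, 128, 256. Powers 2^3, 2^4, 2^5, ….
Track B: 12, -12, 12, -12, 12, -12. Oscillating between 12 and -12.
Track C: 18, 32, 46, 60, 74, 88. Adding 14 each time.
Position 19 → track A, term 7 = 512.
Position 20 → track B, term 7 = 12.
The 21st slot belongs to track C; its 7th term is 102.

512, 12, 102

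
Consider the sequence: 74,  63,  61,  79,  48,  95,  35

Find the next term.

111

The terms cycle through 2 interleaved subsequences.
Stream A = 74, 61, 48, 35: linear: a_n = 87 − 13·n.
Stream B = 63, 79, 95: linear: a_n = 47 + 16·n.
The 8th slot belongs to stream B; its 4th term is 111.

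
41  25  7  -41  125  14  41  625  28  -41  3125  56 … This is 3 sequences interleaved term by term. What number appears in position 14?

15625

Read the sequence 3 terms at a time; column i is its own pattern.
Track A: 41, -41, 41, -41 (the oscillation 41·(−1)^(n+1)).
Track B: 25, 125, 625, 3125 (powers of 5).
Track C: 7, 14, 28, 56 (geometric, ×2 each step).
Position 14 → track B, term 5 = 15625.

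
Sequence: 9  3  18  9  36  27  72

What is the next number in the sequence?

The terms cycle through 2 interleaved subsequences.
Subsequence A = 9, 18, 36, 72: geometric, ×2 each step.
Subsequence B = 3, 9, 27: powers of 3.
Position 8 falls in subsequence B as its term 4, giving 81.

81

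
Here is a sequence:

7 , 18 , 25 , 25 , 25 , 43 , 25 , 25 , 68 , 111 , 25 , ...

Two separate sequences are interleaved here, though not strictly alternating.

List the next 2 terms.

25, 179

Reading positions in blocks of 4 reveals the pattern AABB — 2 tracks woven together.
Stream A: 7, 18, 25, 43, 68, 111. A Fibonacci-like recurrence a_n = a_{n-1} + a_{n-2}.
Stream B: 25, 25, 25, 25, 25. Always 25.
Position 12 → stream B, term 6 = 25.
Position 13 → stream A, term 7 = 179.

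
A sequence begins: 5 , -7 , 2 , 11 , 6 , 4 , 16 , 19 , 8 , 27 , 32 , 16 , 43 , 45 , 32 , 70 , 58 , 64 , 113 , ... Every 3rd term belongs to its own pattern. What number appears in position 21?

Taking every 3rd term gives 3 separate tracks.
Track A: 5, 11, 16, 27, 43, 70, 113. Fibonacci-style (each term is the sum of the two before it).
Track B: -7, 6, 19, 32, 45, 58. Linear: a_n = -20 + 13·n.
Track C: 2, 4, 8, 16, 32, 64. Powers 2^1, 2^2, 2^3, ….
Position 21 → track C, term 7 = 128.

128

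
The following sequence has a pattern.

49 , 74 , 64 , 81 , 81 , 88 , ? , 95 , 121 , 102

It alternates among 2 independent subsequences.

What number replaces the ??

100

The terms cycle through 2 interleaved subsequences.
Subsequence A is 49, 64, 81, ?, 121, which is consecutive squares n² from n = 7.
Subsequence B is 74, 81, 88, 95, 102, which is arithmetic, step +7.
Filling subsequence A at index 4 by its rule yields 100.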